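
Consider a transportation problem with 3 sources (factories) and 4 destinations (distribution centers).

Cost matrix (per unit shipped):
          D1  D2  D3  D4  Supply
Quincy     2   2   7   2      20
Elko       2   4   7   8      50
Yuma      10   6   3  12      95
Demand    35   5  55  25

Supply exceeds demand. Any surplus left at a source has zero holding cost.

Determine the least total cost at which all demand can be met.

One minimum-cost allocation:
  Quincy→D4: 20 × 2 = 40
  Elko→D1: 35 × 2 = 70
  Elko→D2: 5 × 4 = 20
  Elko→D4: 5 × 8 = 40
  Yuma→D3: 55 × 3 = 165
Total = 40 + 70 + 20 + 40 + 165 = 335.

335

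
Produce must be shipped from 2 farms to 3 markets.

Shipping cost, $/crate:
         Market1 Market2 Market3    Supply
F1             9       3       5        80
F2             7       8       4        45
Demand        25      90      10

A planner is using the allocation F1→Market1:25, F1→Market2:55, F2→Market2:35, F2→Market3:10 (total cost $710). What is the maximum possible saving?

Current plan cost = 25·9 + 55·3 + 35·8 + 10·4 = $710.
Optimal plan:
  F1 to Market2: 80 × $3 = $240
  F2 to Market1: 25 × $7 = $175
  F2 to Market2: 10 × $8 = $80
  F2 to Market3: 10 × $4 = $40
Optimal cost = $535.
Saving = 710 − 535 = $175.

175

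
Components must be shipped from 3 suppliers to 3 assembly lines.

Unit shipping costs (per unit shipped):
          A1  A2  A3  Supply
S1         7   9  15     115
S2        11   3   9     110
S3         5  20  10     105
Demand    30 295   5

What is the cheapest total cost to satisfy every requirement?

2965

A cheapest plan:
  S1–A2: 115 × 9 = 1035
  S2–A2: 110 × 3 = 330
  S3–A1: 30 × 5 = 150
  S3–A2: 70 × 20 = 1400
  S3–A3: 5 × 10 = 50
Total = 1035 + 330 + 150 + 1400 + 50 = 2965.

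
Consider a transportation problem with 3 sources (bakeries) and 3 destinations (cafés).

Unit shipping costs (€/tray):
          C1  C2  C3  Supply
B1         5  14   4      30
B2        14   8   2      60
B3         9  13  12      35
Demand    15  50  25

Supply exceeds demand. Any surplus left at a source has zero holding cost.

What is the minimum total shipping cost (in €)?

An optimal shipping plan:
  B1 to C1: 15 × €5 = €75
  B1 to C3: 15 × €4 = €60
  B2 to C2: 50 × €8 = €400
  B2 to C3: 10 × €2 = €20
Total = 75 + 60 + 400 + 20 = €555.

555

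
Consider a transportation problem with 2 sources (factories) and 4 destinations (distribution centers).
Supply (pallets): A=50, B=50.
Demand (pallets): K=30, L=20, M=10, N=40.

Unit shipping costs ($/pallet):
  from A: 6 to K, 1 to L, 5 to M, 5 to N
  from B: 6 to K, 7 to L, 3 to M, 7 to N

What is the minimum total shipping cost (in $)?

450

A cheapest plan:
  A–L: 20 × $1 = $20
  A–N: 30 × $5 = $150
  B–K: 30 × $6 = $180
  B–M: 10 × $3 = $30
  B–N: 10 × $7 = $70
Total = 20 + 150 + 180 + 30 + 70 = $450.
(Supply check: A ships 50; B ships 50.)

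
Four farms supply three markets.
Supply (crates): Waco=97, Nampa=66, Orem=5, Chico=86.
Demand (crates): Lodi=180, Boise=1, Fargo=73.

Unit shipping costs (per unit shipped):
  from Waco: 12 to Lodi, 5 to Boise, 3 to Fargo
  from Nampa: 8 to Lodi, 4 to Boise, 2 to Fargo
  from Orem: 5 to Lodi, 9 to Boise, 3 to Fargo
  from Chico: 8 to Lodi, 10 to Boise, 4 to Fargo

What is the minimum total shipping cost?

A cheapest plan:
  Waco->Lodi: 23 × 12 = 276
  Waco->Boise: 1 × 5 = 5
  Waco->Fargo: 73 × 3 = 219
  Nampa->Lodi: 66 × 8 = 528
  Orem->Lodi: 5 × 5 = 25
  Chico->Lodi: 86 × 8 = 688
Total = 276 + 5 + 219 + 528 + 25 + 688 = 1741.

1741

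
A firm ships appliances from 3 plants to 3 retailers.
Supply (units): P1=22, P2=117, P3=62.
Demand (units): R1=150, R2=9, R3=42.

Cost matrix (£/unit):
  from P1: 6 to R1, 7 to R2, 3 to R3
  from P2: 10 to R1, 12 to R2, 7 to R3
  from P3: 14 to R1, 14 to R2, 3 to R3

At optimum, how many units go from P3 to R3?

Solving gives:
  P1→R1: 22 units
  P2→R1: 117 units
  P3→R1: 11 units
  P3→R2: 9 units
  P3→R3: 42 units
Total cost = £1708.
So P3→R3 carries 42 units.

42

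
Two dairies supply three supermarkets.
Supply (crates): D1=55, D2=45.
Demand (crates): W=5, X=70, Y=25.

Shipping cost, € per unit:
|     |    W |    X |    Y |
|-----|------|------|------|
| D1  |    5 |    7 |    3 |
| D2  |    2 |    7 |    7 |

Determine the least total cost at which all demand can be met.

575

One minimum-cost allocation:
  D1->X: 30 × €7 = €210
  D1->Y: 25 × €3 = €75
  D2->W: 5 × €2 = €10
  D2->X: 40 × €7 = €280
Total = 210 + 75 + 10 + 280 = €575.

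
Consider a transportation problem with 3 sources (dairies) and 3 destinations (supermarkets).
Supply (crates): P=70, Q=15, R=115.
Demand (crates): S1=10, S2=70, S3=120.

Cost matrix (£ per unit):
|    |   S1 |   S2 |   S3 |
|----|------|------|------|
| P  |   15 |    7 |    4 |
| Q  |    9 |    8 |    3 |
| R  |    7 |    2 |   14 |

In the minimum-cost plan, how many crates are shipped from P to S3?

70

Solving gives:
  P→S3: 70 × £4 = £280
  Q→S3: 15 × £3 = £45
  R→S1: 10 × £7 = £70
  R→S2: 70 × £2 = £140
  R→S3: 35 × £14 = £490
Total cost = £1025.
So P→S3 carries 70 crates.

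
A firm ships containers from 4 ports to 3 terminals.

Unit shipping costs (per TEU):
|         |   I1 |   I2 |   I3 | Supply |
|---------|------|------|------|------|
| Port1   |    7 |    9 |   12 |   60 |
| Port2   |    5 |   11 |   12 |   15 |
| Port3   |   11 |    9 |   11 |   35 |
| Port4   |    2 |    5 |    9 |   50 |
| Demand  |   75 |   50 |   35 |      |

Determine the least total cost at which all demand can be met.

1080

A cheapest plan:
  Port1->I1: 10 × 7 = 70
  Port1->I2: 50 × 9 = 450
  Port2->I1: 15 × 5 = 75
  Port3->I3: 35 × 11 = 385
  Port4->I1: 50 × 2 = 100
Total = 70 + 450 + 75 + 385 + 100 = 1080.
(Supply check: Port1 ships 60; Port2 ships 15; Port3 ships 35; Port4 ships 50.)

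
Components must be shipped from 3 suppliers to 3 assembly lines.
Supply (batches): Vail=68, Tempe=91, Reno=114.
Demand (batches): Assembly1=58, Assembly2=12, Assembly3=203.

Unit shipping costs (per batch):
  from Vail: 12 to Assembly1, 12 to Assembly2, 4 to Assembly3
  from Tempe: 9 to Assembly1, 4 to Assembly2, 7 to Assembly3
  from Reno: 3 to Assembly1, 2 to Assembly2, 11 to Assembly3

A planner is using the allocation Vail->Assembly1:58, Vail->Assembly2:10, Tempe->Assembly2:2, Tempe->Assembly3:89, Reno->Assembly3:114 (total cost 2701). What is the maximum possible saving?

Current plan cost = 58·12 + 10·12 + 2·4 + 89·7 + 114·11 = 2701.
Optimal plan:
  Vail to Assembly3: 68 × 4 = 272
  Tempe to Assembly3: 91 × 7 = 637
  Reno to Assembly1: 58 × 3 = 174
  Reno to Assembly2: 12 × 2 = 24
  Reno to Assembly3: 44 × 11 = 484
Optimal cost = 1591.
Saving = 2701 − 1591 = 1110.

1110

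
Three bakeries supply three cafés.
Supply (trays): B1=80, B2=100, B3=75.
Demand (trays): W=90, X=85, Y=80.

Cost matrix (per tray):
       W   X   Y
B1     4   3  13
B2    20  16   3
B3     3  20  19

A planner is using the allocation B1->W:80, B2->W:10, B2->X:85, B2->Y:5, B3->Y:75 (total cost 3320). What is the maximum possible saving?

Current plan cost = 80·4 + 10·20 + 85·16 + 5·3 + 75·19 = 3320.
Optimal plan:
  B1 to W: 15 × 4 = 60
  B1 to X: 65 × 3 = 195
  B2 to X: 20 × 16 = 320
  B2 to Y: 80 × 3 = 240
  B3 to W: 75 × 3 = 225
Optimal cost = 1040.
Saving = 3320 − 1040 = 2280.

2280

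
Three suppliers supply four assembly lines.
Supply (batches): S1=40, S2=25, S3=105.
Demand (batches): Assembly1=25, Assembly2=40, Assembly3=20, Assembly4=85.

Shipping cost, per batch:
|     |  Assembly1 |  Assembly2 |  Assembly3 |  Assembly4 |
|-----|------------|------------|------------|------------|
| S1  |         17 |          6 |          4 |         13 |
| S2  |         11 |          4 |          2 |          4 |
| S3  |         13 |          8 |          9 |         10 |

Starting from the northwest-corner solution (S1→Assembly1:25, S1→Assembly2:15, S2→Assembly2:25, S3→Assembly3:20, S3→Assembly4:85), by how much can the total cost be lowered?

260

Current plan cost = 25·17 + 15·6 + 25·4 + 20·9 + 85·10 = 1645.
Optimal plan:
  S1–Assembly2: 20 × 6 = 120
  S1–Assembly3: 20 × 4 = 80
  S2–Assembly4: 25 × 4 = 100
  S3–Assembly1: 25 × 13 = 325
  S3–Assembly2: 20 × 8 = 160
  S3–Assembly4: 60 × 10 = 600
Optimal cost = 1385.
Saving = 1645 − 1385 = 260.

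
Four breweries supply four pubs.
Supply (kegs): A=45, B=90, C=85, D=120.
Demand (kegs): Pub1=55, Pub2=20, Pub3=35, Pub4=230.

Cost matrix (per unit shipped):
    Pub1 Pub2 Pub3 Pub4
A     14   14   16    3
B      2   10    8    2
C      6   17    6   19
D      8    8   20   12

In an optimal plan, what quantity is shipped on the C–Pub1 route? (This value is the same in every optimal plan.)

Optimal shipments:
  A->Pub4: 45 kegs
  B->Pub4: 90 kegs
  C->Pub1: 50 kegs
  C->Pub3: 35 kegs
  D->Pub1: 5 kegs
  D->Pub2: 20 kegs
  D->Pub4: 95 kegs
Total cost = 2165.
So C→Pub1 carries 50 kegs.

50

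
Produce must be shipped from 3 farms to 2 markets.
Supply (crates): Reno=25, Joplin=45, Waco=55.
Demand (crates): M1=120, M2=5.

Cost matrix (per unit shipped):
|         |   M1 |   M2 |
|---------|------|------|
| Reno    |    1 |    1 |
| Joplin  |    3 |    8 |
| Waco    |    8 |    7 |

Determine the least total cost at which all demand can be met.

595

An optimal shipping plan:
  Reno to M1: 25 crates
  Joplin to M1: 45 crates
  Waco to M1: 50 crates
  Waco to M2: 5 crates
Total cost = 595.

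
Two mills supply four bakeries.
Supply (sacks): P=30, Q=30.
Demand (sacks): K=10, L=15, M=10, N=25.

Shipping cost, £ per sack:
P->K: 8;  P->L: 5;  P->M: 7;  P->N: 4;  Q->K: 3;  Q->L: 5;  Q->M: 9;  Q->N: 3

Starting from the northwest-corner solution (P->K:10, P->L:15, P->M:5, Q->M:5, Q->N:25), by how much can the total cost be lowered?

55

Current plan cost = 10·8 + 15·5 + 5·7 + 5·9 + 25·3 = £310.
Optimal plan:
  P–L: 15 × £5 = £75
  P–M: 10 × £7 = £70
  P–N: 5 × £4 = £20
  Q–K: 10 × £3 = £30
  Q–N: 20 × £3 = £60
Optimal cost = £255.
Saving = 310 − 255 = £55.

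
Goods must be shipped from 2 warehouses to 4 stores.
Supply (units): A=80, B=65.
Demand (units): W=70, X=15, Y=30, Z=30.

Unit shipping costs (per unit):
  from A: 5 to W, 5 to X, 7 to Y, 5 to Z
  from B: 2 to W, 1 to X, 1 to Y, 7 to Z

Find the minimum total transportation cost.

An optimal shipping plan:
  A→W: 50 units
  A→Z: 30 units
  B→W: 20 units
  B→X: 15 units
  B→Y: 30 units
Total cost = 485.

485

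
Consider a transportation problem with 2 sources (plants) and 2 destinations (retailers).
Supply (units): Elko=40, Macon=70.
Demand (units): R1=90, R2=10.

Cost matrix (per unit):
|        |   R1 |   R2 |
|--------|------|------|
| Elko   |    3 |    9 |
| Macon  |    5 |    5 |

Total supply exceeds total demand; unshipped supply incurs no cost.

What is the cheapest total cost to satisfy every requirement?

420

Optimal allocation:
  Elko–R1: 40 × 3 = 120
  Macon–R1: 50 × 5 = 250
  Macon–R2: 10 × 5 = 50
Total = 120 + 250 + 50 = 420.
(Supply check: Elko ships 40; Macon ships 60.)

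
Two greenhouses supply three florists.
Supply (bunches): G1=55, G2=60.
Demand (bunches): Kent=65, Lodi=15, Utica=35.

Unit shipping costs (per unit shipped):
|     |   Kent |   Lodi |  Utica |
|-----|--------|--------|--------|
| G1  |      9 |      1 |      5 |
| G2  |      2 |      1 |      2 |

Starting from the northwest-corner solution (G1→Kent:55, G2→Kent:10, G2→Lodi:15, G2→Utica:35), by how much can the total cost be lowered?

Current plan cost = 55·9 + 10·2 + 15·1 + 35·2 = 600.
Optimal plan:
  G1–Kent: 5 bunches
  G1–Lodi: 15 bunches
  G1–Utica: 35 bunches
  G2–Kent: 60 bunches
Optimal cost = 355.
Saving = 600 − 355 = 245.

245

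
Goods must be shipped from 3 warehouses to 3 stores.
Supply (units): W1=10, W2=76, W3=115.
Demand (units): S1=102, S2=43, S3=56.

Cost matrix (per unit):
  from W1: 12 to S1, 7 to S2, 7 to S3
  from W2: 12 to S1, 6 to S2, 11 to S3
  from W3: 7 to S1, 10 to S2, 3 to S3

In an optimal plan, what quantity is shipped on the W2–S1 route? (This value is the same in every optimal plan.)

33

Optimal shipments:
  W1->S3: 10 × 7 = 70
  W2->S1: 33 × 12 = 396
  W2->S2: 43 × 6 = 258
  W3->S1: 69 × 7 = 483
  W3->S3: 46 × 3 = 138
Total cost = 1345.
So W2→S1 carries 33 units.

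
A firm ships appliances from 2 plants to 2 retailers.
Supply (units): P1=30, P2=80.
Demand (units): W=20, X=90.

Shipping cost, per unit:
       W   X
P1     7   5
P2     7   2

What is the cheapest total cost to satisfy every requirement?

350

An optimal shipping plan:
  P1 to W: 20 × 7 = 140
  P1 to X: 10 × 5 = 50
  P2 to X: 80 × 2 = 160
Total = 140 + 50 + 160 = 350.
(Supply check: P1 ships 30; P2 ships 80.)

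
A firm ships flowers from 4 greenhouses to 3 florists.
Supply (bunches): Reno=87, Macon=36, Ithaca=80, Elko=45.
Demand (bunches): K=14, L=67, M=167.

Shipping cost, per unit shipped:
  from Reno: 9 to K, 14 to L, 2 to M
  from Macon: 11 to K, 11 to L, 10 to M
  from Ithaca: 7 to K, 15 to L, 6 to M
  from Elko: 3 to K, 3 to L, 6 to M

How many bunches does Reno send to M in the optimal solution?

87

Optimal shipments:
  Reno to M: 87 × 2 = 174
  Macon to L: 22 × 11 = 242
  Macon to M: 14 × 10 = 140
  Ithaca to K: 14 × 7 = 98
  Ithaca to M: 66 × 6 = 396
  Elko to L: 45 × 3 = 135
Total cost = 1185.
So Reno→M carries 87 bunches.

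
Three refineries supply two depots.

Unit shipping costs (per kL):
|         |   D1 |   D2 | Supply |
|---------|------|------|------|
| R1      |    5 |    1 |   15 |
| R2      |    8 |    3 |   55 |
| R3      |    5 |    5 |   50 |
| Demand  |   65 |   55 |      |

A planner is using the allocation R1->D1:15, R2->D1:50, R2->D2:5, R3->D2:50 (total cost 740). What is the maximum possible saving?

Current plan cost = 15·5 + 50·8 + 5·3 + 50·5 = 740.
Optimal plan:
  R1–D1: 15 kL
  R2–D2: 55 kL
  R3–D1: 50 kL
Optimal cost = 490.
Saving = 740 − 490 = 250.

250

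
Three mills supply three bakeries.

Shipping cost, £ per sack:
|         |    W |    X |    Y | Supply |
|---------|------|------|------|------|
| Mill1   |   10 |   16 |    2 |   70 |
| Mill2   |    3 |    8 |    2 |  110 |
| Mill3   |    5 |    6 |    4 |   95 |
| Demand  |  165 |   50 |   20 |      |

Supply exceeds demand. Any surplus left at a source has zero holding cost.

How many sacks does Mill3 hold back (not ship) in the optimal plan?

0

Minimum-cost shipments:
  Mill1→W: 10 × £10 = £100
  Mill1→Y: 20 × £2 = £40
  Mill2→W: 110 × £3 = £330
  Mill3→W: 45 × £5 = £225
  Mill3→X: 50 × £6 = £300
Total cost = £995.
Mill3 ships 95 of its 95, leaving 0.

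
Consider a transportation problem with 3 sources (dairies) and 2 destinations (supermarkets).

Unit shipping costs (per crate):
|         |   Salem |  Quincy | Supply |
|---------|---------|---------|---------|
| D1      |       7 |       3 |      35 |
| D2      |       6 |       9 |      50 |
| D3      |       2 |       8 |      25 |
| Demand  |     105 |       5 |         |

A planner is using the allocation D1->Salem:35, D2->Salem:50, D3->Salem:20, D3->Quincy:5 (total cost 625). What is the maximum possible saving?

Current plan cost = 35·7 + 50·6 + 20·2 + 5·8 = 625.
Optimal plan:
  D1–Salem: 30 crates
  D1–Quincy: 5 crates
  D2–Salem: 50 crates
  D3–Salem: 25 crates
Optimal cost = 575.
Saving = 625 − 575 = 50.

50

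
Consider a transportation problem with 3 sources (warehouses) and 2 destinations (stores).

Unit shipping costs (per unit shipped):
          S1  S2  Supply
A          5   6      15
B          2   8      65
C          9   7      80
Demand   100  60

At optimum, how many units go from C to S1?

20

Solving gives:
  A to S1: 15 × 5 = 75
  B to S1: 65 × 2 = 130
  C to S1: 20 × 9 = 180
  C to S2: 60 × 7 = 420
Total cost = 805.
So C→S1 carries 20 units.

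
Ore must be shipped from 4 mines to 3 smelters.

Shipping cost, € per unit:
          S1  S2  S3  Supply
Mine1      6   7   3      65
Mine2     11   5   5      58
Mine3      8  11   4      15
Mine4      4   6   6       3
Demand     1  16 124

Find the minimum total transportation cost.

An optimal shipping plan:
  Mine1→S3: 65 × €3 = €195
  Mine2→S2: 14 × €5 = €70
  Mine2→S3: 44 × €5 = €220
  Mine3→S3: 15 × €4 = €60
  Mine4→S1: 1 × €4 = €4
  Mine4→S2: 2 × €6 = €12
Total = 195 + 70 + 220 + 60 + 4 + 12 = €561.

561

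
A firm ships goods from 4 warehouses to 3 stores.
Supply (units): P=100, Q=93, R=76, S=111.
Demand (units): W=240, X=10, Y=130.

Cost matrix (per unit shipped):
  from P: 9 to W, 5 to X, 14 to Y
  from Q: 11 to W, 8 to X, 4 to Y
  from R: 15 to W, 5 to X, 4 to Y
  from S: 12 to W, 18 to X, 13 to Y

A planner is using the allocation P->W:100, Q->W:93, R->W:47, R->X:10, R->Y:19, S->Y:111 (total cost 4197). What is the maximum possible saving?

1076

Current plan cost = 100·9 + 93·11 + 47·15 + 10·5 + 19·4 + 111·13 = 4197.
Optimal plan:
  P–W: 100 × 9 = 900
  Q–W: 29 × 11 = 319
  Q–Y: 64 × 4 = 256
  R–X: 10 × 5 = 50
  R–Y: 66 × 4 = 264
  S–W: 111 × 12 = 1332
Optimal cost = 3121.
Saving = 4197 − 3121 = 1076.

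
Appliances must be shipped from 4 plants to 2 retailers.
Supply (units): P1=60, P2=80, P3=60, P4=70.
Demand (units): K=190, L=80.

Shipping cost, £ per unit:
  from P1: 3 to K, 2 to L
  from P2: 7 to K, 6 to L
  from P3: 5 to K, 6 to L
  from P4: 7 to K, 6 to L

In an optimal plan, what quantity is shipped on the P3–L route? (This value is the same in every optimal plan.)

0

Optimal shipments:
  P1 to K: 60 × £3 = £180
  P2 to K: 70 × £7 = £490
  P2 to L: 10 × £6 = £60
  P3 to K: 60 × £5 = £300
  P4 to L: 70 × £6 = £420
Total cost = £1450.
The route P3→L is not used.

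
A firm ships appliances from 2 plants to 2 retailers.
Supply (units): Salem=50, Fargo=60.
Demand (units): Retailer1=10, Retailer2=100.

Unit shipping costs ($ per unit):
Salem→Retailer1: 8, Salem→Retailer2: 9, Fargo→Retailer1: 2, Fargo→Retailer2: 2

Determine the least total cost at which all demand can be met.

Optimal allocation:
  Salem→Retailer1: 10 × $8 = $80
  Salem→Retailer2: 40 × $9 = $360
  Fargo→Retailer2: 60 × $2 = $120
Total = 80 + 360 + 120 = $560.
(Supply check: Salem ships 50; Fargo ships 60.)

560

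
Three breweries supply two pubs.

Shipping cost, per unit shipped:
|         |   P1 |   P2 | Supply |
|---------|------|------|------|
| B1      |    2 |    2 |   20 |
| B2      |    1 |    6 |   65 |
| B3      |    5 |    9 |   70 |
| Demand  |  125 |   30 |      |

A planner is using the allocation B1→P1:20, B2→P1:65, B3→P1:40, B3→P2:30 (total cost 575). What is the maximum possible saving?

Current plan cost = 20·2 + 65·1 + 40·5 + 30·9 = 575.
Optimal plan:
  B1 to P2: 20 × 2 = 40
  B2 to P1: 65 × 1 = 65
  B3 to P1: 60 × 5 = 300
  B3 to P2: 10 × 9 = 90
Optimal cost = 495.
Saving = 575 − 495 = 80.

80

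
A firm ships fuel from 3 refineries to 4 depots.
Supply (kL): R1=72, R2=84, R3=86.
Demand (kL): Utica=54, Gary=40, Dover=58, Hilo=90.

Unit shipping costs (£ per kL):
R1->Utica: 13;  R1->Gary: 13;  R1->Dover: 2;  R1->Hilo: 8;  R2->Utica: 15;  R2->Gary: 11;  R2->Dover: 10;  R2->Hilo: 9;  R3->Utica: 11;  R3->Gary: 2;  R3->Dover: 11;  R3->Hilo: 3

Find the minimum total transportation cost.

Optimal allocation:
  R1->Utica: 14 kL
  R1->Dover: 58 kL
  R2->Utica: 40 kL
  R2->Hilo: 44 kL
  R3->Gary: 40 kL
  R3->Hilo: 46 kL
Total cost = £1512.

1512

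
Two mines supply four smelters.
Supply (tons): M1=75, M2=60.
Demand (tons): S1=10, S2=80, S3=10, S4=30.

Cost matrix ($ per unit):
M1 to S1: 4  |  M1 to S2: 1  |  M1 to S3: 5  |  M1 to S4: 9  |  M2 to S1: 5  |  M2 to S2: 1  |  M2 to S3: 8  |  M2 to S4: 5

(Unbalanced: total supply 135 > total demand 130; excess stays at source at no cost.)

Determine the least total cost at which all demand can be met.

An optimal shipping plan:
  M1→S1: 10 tons
  M1→S2: 50 tons
  M1→S3: 10 tons
  M2→S2: 30 tons
  M2→S4: 30 tons
Total cost = $320.

320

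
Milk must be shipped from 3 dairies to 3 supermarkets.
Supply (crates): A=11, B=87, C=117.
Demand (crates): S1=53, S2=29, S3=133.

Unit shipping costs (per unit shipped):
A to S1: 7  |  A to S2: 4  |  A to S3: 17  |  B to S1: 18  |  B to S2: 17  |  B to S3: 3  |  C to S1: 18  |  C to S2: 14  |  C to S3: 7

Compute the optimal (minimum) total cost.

1822

An optimal shipping plan:
  A→S1: 11 × 7 = 77
  B→S3: 87 × 3 = 261
  C→S1: 42 × 18 = 756
  C→S2: 29 × 14 = 406
  C→S3: 46 × 7 = 322
Total = 77 + 261 + 756 + 406 + 322 = 1822.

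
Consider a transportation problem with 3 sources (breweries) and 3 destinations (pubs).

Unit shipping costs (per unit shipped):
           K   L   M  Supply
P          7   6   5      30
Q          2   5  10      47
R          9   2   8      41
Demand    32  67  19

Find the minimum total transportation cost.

382

One minimum-cost allocation:
  P–L: 11 × 6 = 66
  P–M: 19 × 5 = 95
  Q–K: 32 × 2 = 64
  Q–L: 15 × 5 = 75
  R–L: 41 × 2 = 82
Total = 66 + 95 + 64 + 75 + 82 = 382.
(Supply check: P ships 30; Q ships 47; R ships 41.)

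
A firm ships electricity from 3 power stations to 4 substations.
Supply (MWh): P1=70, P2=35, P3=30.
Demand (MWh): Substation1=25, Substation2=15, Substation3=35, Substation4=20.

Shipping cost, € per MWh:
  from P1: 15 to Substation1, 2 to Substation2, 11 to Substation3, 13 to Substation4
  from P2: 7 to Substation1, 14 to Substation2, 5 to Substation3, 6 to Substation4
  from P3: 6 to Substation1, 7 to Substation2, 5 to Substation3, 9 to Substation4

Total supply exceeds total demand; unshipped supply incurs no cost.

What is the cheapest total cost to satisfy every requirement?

565

An optimal shipping plan:
  P1–Substation2: 15 × €2 = €30
  P1–Substation3: 15 × €11 = €165
  P2–Substation3: 15 × €5 = €75
  P2–Substation4: 20 × €6 = €120
  P3–Substation1: 25 × €6 = €150
  P3–Substation3: 5 × €5 = €25
Total = 30 + 165 + 75 + 120 + 150 + 25 = €565.
(Supply check: P1 ships 30; P2 ships 35; P3 ships 30.)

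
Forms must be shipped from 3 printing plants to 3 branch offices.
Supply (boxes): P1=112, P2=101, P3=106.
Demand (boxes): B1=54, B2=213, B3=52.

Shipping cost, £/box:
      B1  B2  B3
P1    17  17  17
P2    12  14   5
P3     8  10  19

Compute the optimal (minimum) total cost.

Optimal allocation:
  P1->B2: 112 × £17 = £1904
  P2->B1: 49 × £12 = £588
  P2->B3: 52 × £5 = £260
  P3->B1: 5 × £8 = £40
  P3->B2: 101 × £10 = £1010
Total = 1904 + 588 + 260 + 40 + 1010 = £3802.
(Supply check: P1 ships 112; P2 ships 101; P3 ships 106.)

3802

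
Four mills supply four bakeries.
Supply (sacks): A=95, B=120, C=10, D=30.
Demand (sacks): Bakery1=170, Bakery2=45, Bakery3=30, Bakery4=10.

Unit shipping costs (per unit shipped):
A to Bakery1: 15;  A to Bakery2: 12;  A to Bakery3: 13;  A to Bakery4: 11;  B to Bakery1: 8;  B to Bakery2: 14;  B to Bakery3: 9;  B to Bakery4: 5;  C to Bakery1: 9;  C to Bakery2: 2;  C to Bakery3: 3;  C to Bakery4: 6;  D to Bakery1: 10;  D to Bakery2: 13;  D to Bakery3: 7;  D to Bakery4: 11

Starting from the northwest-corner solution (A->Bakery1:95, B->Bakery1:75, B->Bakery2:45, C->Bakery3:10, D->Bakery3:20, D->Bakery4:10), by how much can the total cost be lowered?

Current plan cost = 95·15 + 75·8 + 45·14 + 10·3 + 20·7 + 10·11 = 2935.
Optimal plan:
  A→Bakery1: 50 × 15 = 750
  A→Bakery2: 35 × 12 = 420
  A→Bakery4: 10 × 11 = 110
  B→Bakery1: 120 × 8 = 960
  C→Bakery2: 10 × 2 = 20
  D→Bakery3: 30 × 7 = 210
Optimal cost = 2470.
Saving = 2935 − 2470 = 465.

465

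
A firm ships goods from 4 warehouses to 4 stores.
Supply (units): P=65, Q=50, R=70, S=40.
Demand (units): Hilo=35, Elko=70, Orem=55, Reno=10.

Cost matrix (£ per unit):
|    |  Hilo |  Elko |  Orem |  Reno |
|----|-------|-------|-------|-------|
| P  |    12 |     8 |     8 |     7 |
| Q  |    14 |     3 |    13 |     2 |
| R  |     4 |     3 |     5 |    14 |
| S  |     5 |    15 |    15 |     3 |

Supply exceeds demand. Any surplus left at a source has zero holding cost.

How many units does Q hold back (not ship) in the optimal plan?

Minimum-cost shipments:
  P->Orem: 10 units
  Q->Elko: 45 units
  Q->Reno: 5 units
  R->Elko: 25 units
  R->Orem: 45 units
  S->Hilo: 35 units
  S->Reno: 5 units
Total cost = £715.
Q ships 50 of its 50, leaving 0.

0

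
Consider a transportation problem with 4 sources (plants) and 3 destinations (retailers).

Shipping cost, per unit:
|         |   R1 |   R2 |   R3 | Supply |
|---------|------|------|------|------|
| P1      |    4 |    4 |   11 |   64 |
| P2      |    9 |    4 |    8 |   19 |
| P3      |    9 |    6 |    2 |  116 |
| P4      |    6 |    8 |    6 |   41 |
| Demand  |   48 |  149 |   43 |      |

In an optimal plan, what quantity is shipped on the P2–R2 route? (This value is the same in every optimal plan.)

19

The minimum-cost plan:
  P1→R1: 7 × 4 = 28
  P1→R2: 57 × 4 = 228
  P2→R2: 19 × 4 = 76
  P3→R2: 73 × 6 = 438
  P3→R3: 43 × 2 = 86
  P4→R1: 41 × 6 = 246
Total cost = 1102.
So P2→R2 carries 19 units.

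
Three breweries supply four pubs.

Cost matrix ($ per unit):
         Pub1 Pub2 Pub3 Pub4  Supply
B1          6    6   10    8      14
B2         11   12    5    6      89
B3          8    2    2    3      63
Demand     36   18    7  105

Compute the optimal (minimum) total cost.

892

One minimum-cost allocation:
  B1->Pub1: 14 × $6 = $84
  B2->Pub1: 22 × $11 = $242
  B2->Pub4: 67 × $6 = $402
  B3->Pub2: 18 × $2 = $36
  B3->Pub3: 7 × $2 = $14
  B3->Pub4: 38 × $3 = $114
Total = 84 + 242 + 402 + 36 + 14 + 114 = $892.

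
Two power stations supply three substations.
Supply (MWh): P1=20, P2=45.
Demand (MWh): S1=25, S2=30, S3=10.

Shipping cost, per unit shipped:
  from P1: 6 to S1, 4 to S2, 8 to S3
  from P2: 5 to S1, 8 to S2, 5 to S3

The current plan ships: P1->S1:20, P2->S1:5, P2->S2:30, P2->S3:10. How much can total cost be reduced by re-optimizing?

Current plan cost = 20·6 + 5·5 + 30·8 + 10·5 = 435.
Optimal plan:
  P1–S2: 20 × 4 = 80
  P2–S1: 25 × 5 = 125
  P2–S2: 10 × 8 = 80
  P2–S3: 10 × 5 = 50
Optimal cost = 335.
Saving = 435 − 335 = 100.

100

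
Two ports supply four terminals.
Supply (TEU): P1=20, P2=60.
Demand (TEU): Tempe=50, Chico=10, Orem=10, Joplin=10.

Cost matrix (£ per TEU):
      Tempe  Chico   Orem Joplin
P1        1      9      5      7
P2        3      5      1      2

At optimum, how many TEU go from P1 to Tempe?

The minimum-cost plan:
  P1->Tempe: 20 × £1 = £20
  P2->Tempe: 30 × £3 = £90
  P2->Chico: 10 × £5 = £50
  P2->Orem: 10 × £1 = £10
  P2->Joplin: 10 × £2 = £20
Total cost = £190.
So P1→Tempe carries 20 TEU.

20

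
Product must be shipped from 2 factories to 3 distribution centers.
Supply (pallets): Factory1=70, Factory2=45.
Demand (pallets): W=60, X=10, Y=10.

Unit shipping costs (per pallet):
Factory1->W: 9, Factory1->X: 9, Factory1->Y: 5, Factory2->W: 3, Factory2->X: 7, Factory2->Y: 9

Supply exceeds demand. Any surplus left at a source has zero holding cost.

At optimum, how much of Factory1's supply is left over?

35

Minimum-cost shipments:
  Factory1 to W: 15 × 9 = 135
  Factory1 to X: 10 × 9 = 90
  Factory1 to Y: 10 × 5 = 50
  Factory2 to W: 45 × 3 = 135
Total cost = 410.
Factory1 ships 35 of its 70, leaving 35.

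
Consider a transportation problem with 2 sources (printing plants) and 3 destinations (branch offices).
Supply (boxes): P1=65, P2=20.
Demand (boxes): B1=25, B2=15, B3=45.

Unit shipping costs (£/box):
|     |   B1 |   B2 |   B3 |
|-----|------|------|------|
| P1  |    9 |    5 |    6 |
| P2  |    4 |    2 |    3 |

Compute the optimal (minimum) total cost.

Optimal allocation:
  P1->B1: 5 boxes
  P1->B2: 15 boxes
  P1->B3: 45 boxes
  P2->B1: 20 boxes
Total cost = £470.

470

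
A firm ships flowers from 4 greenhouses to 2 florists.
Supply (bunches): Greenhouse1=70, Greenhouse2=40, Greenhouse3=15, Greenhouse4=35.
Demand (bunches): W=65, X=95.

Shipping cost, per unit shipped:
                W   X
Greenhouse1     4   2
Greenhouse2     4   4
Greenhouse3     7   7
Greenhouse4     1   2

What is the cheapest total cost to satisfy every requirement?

One minimum-cost allocation:
  Greenhouse1→X: 70 × 2 = 140
  Greenhouse2→W: 30 × 4 = 120
  Greenhouse2→X: 10 × 4 = 40
  Greenhouse3→X: 15 × 7 = 105
  Greenhouse4→W: 35 × 1 = 35
Total = 140 + 120 + 40 + 105 + 35 = 440.
(Supply check: Greenhouse1 ships 70; Greenhouse2 ships 40; Greenhouse3 ships 15; Greenhouse4 ships 35.)

440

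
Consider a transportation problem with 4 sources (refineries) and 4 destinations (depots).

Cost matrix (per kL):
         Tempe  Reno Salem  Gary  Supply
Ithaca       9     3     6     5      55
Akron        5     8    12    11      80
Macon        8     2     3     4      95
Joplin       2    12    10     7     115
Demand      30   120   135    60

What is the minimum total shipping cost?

Optimal allocation:
  Ithaca->Reno: 40 × 3 = 120
  Ithaca->Salem: 15 × 6 = 90
  Akron->Reno: 80 × 8 = 640
  Macon->Salem: 95 × 3 = 285
  Joplin->Tempe: 30 × 2 = 60
  Joplin->Salem: 25 × 10 = 250
  Joplin->Gary: 60 × 7 = 420
Total = 120 + 90 + 640 + 285 + 60 + 250 + 420 = 1865.

1865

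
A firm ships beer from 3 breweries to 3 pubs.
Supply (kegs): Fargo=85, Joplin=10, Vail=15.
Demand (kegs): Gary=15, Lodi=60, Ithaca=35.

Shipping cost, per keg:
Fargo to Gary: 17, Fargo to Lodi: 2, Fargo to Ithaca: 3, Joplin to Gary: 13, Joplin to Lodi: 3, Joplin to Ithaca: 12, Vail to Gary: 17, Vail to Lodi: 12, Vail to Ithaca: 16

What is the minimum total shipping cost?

490

An optimal shipping plan:
  Fargo->Lodi: 50 kegs
  Fargo->Ithaca: 35 kegs
  Joplin->Lodi: 10 kegs
  Vail->Gary: 15 kegs
Total cost = 490.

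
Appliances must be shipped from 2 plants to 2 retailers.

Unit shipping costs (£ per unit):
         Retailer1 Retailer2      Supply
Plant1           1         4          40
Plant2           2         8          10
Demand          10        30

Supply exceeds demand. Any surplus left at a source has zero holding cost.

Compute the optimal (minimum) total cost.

An optimal shipping plan:
  Plant1->Retailer1: 10 × £1 = £10
  Plant1->Retailer2: 30 × £4 = £120
Total = 10 + 120 = £130.

130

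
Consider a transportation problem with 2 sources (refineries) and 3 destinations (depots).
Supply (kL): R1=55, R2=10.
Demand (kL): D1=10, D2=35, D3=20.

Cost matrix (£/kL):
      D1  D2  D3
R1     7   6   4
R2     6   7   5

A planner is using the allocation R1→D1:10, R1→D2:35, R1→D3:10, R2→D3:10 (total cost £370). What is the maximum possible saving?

Current plan cost = 10·7 + 35·6 + 10·4 + 10·5 = £370.
Optimal plan:
  R1→D2: 35 × £6 = £210
  R1→D3: 20 × £4 = £80
  R2→D1: 10 × £6 = £60
Optimal cost = £350.
Saving = 370 − 350 = £20.

20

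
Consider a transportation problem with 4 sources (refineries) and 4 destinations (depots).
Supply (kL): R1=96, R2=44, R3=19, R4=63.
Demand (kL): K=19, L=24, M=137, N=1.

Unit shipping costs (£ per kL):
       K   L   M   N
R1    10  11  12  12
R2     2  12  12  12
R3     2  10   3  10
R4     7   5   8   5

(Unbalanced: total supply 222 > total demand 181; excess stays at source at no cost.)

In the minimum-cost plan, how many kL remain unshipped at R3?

Minimum-cost shipments:
  R1–M: 55 × £12 = £660
  R2–K: 19 × £2 = £38
  R2–M: 25 × £12 = £300
  R3–M: 19 × £3 = £57
  R4–L: 24 × £5 = £120
  R4–M: 38 × £8 = £304
  R4–N: 1 × £5 = £5
Total cost = £1484.
R3 ships 19 of its 19, leaving 0.

0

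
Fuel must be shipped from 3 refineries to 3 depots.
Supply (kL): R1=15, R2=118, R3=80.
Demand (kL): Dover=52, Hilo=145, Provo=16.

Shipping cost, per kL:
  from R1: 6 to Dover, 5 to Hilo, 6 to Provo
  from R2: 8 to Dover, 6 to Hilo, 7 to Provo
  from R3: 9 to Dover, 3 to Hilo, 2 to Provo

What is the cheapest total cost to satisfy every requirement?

1096

A cheapest plan:
  R1→Dover: 15 × 6 = 90
  R2→Dover: 37 × 8 = 296
  R2→Hilo: 81 × 6 = 486
  R3→Hilo: 64 × 3 = 192
  R3→Provo: 16 × 2 = 32
Total = 90 + 296 + 486 + 192 + 32 = 1096.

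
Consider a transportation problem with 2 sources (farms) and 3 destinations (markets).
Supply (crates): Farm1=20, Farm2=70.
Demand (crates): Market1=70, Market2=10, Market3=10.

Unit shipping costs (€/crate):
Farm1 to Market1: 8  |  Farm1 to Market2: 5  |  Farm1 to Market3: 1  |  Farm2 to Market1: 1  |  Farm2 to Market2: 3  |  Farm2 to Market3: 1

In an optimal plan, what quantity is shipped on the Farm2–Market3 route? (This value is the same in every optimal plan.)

0

Solving gives:
  Farm1 to Market2: 10 × €5 = €50
  Farm1 to Market3: 10 × €1 = €10
  Farm2 to Market1: 70 × €1 = €70
Total cost = €130.
The route Farm2→Market3 is not used.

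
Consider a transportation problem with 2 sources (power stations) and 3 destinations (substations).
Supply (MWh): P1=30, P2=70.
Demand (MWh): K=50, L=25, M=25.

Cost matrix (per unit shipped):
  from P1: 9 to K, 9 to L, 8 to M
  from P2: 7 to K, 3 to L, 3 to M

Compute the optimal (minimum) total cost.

560

Optimal allocation:
  P1→K: 30 × 9 = 270
  P2→K: 20 × 7 = 140
  P2→L: 25 × 3 = 75
  P2→M: 25 × 3 = 75
Total = 270 + 140 + 75 + 75 = 560.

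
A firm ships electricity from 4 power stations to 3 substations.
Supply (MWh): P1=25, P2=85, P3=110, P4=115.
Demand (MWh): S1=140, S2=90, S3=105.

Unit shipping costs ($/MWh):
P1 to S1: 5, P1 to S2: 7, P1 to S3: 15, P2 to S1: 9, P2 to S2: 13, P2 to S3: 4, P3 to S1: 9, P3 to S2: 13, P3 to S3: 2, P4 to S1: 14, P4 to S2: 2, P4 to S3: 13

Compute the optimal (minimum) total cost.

One minimum-cost allocation:
  P1 to S1: 25 × $5 = $125
  P2 to S1: 85 × $9 = $765
  P3 to S1: 5 × $9 = $45
  P3 to S3: 105 × $2 = $210
  P4 to S1: 25 × $14 = $350
  P4 to S2: 90 × $2 = $180
Total = 125 + 765 + 45 + 210 + 350 + 180 = $1675.

1675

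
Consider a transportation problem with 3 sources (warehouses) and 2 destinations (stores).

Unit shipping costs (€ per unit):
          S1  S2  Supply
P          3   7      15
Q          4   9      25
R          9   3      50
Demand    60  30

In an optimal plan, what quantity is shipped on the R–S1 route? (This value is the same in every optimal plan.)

20

Solving gives:
  P to S1: 15 × €3 = €45
  Q to S1: 25 × €4 = €100
  R to S1: 20 × €9 = €180
  R to S2: 30 × €3 = €90
Total cost = €415.
So R→S1 carries 20 units.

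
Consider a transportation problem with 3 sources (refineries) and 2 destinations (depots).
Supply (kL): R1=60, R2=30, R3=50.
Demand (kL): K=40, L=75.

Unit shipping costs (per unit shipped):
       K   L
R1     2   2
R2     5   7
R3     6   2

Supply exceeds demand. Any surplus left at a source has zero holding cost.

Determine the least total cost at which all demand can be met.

245

An optimal shipping plan:
  R1 to K: 35 × 2 = 70
  R1 to L: 25 × 2 = 50
  R2 to K: 5 × 5 = 25
  R3 to L: 50 × 2 = 100
Total = 70 + 50 + 25 + 100 = 245.
(Supply check: R1 ships 60; R2 ships 5; R3 ships 50.)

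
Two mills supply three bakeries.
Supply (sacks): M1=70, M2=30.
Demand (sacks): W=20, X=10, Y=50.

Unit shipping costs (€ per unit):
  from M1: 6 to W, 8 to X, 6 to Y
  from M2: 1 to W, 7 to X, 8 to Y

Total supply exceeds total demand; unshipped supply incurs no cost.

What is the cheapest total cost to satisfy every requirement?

A cheapest plan:
  M1 to Y: 50 sacks
  M2 to W: 20 sacks
  M2 to X: 10 sacks
Total cost = €390.

390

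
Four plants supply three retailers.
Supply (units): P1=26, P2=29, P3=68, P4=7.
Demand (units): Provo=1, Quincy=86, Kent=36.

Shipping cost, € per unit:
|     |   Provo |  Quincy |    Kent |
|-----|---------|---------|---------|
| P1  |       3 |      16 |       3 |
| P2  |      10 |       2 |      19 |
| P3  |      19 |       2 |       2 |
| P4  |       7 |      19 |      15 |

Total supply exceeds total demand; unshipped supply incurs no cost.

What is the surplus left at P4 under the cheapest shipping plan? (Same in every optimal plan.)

7

An optimal plan:
  P1–Provo: 1 × €3 = €3
  P1–Kent: 25 × €3 = €75
  P2–Quincy: 29 × €2 = €58
  P3–Quincy: 57 × €2 = €114
  P3–Kent: 11 × €2 = €22
Total cost = €272.
P4 ships 0 of its 7, leaving 7.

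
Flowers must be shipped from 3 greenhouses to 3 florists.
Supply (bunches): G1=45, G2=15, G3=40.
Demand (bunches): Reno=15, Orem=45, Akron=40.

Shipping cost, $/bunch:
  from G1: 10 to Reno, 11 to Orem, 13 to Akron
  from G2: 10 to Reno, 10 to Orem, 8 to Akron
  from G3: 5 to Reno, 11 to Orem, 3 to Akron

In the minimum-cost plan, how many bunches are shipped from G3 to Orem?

The minimum-cost plan:
  G1→Reno: 15 × $10 = $150
  G1→Orem: 30 × $11 = $330
  G2→Orem: 15 × $10 = $150
  G3→Akron: 40 × $3 = $120
Total cost = $750.
The route G3→Orem is not used.

0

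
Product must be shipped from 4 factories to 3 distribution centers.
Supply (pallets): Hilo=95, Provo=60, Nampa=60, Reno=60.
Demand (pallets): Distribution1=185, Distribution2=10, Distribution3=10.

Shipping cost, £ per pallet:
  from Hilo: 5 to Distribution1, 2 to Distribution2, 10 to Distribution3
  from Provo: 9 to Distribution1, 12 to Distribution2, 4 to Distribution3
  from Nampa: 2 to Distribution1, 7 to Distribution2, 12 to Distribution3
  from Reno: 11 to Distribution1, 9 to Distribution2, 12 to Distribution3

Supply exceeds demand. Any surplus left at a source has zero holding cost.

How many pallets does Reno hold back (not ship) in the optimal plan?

Minimum-cost shipments:
  Hilo to Distribution1: 85 pallets
  Hilo to Distribution2: 10 pallets
  Provo to Distribution1: 40 pallets
  Provo to Distribution3: 10 pallets
  Nampa to Distribution1: 60 pallets
Total cost = £965.
Reno ships 0 of its 60, leaving 60.

60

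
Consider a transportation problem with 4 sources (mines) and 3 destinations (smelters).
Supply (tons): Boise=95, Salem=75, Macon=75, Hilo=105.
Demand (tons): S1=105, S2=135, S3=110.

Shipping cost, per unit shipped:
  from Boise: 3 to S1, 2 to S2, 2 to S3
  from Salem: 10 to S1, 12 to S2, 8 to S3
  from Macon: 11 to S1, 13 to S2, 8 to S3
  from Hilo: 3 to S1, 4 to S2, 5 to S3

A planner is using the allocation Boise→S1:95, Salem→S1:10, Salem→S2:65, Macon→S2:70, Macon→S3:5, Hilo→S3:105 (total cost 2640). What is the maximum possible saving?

Current plan cost = 95·3 + 10·10 + 65·12 + 70·13 + 5·8 + 105·5 = 2640.
Optimal plan:
  Boise→S2: 95 tons
  Salem→S1: 40 tons
  Salem→S3: 35 tons
  Macon→S3: 75 tons
  Hilo→S1: 65 tons
  Hilo→S2: 40 tons
Optimal cost = 1825.
Saving = 2640 − 1825 = 815.

815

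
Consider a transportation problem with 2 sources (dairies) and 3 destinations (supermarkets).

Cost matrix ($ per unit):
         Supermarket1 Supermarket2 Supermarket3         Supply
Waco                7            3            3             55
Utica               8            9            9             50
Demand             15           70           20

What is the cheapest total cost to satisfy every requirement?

One minimum-cost allocation:
  Waco–Supermarket2: 35 crates
  Waco–Supermarket3: 20 crates
  Utica–Supermarket1: 15 crates
  Utica–Supermarket2: 35 crates
Total cost = $600.

600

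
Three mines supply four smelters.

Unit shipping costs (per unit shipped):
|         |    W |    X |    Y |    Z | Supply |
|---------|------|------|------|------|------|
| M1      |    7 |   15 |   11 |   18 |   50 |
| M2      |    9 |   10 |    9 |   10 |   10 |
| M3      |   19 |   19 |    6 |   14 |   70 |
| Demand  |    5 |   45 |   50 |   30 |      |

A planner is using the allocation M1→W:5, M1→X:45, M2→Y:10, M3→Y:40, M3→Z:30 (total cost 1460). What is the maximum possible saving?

Current plan cost = 5·7 + 45·15 + 10·9 + 40·6 + 30·14 = 1460.
Optimal plan:
  M1 to W: 5 × 7 = 35
  M1 to X: 45 × 15 = 675
  M2 to Z: 10 × 10 = 100
  M3 to Y: 50 × 6 = 300
  M3 to Z: 20 × 14 = 280
Optimal cost = 1390.
Saving = 1460 − 1390 = 70.

70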